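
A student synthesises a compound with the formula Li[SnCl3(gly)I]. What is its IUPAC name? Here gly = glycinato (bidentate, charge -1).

The 1 lithium counter-ion carries a total charge of +1, so each complex ion is 1−.
Ligand charges: 1×iodo (-1 each), 1×glycinato (-1 each), 3×chloro (-1 each); total -5. So Sn + (-5) = 1−, giving Sn = +4.
Ligands are named alphabetically: chloro before glycinato before iodo.
The complex ion is anionic, so tin takes the -ate form stannate(IV).

lithium trichloro(glycinato)iodostannate(IV)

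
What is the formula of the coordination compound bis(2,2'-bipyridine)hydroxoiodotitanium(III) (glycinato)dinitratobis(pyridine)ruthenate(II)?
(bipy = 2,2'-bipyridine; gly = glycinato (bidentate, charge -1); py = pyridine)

Cation [Ti…]: ligand charges -2, Ti(III) ⇒ ion charge 1+.
Anion [Ru…]: ligand charges -3, Ru(II) ⇒ ion charge 1−.
One 1+ cation balances one 1− anion.

[Ti(bipy)2I(OH)][Ru(gly)(NO3)2(py)2]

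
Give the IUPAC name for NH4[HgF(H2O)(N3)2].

The 1 ammonium counter-ion carries a total charge of +1, so each complex ion is 1−.
Ligand charges: 2×azido (-1 each), 1×fluoro (-1 each), 1×aqua (neutral); total -3. So Hg + (-3) = 1−, giving Hg = +2.
Ligands are named alphabetically: aqua before azido before fluoro.
The complex ion is anionic, so mercury takes the -ate form mercurate(II).

ammonium aquadiazidofluoromercurate(II)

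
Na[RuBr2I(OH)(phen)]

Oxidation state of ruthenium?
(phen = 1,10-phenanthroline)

+3

1 sodium outside the brackets (+1 each) → the complex ion is 1−.
Ligand charges: 1×OH = -1; 2×Br = -2; 1×phen neutral; 1×I = -1; sum -4.
Ru + (-4) = 1− ⇒ Ru is +3.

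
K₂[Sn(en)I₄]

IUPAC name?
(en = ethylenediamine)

potassium (ethylenediamine)tetraiodostannate(II)

The 2 potassium counter-ions carry a total charge of +2, so each complex ion is 2−.
Ligand charges: 1×ethylenediamine (neutral), 4×iodo (-1 each); total -4. So Sn + (-4) = 2−, giving Sn = +2.
Ligands are named alphabetically: ethylenediamine before iodo.
The complex ion is anionic, so tin takes the -ate form stannate(II).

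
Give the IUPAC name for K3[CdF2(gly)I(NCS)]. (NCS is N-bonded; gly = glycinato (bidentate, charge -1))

potassium difluoro(glycinato)iodoisothiocyanatocadmate(II)

The 3 potassium counter-ions carry a total charge of +3, so each complex ion is 3−.
Ligand charges: 2×fluoro (-1 each), 1×isothiocyanato (-1 each), 1×iodo (-1 each), 1×glycinato (-1 each); total -5. So Cd + (-5) = 3−, giving Cd = +2.
Ligands are named alphabetically: fluoro before glycinato before iodo before isothiocyanato.
The complex ion is anionic, so cadmium takes the -ate form cadmate(II).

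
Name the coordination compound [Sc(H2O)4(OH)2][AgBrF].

tetraaquadihydroxoscandium(III) bromofluoroargentate(I)

Both ions are complex: the cation is named first with the plain metal name, the anion second with the -ate form; each ion's ligands are alphabetised independently.
Scandium is always +3 in its complexes; the cation's ligand charges sum to -2, so the complex cation is 1+.
A 1:1 salt means the anion carries the equal and opposite charge, 1−.
Anion: ligand charges sum to -2; for the ion to be 1−, Ag = +1.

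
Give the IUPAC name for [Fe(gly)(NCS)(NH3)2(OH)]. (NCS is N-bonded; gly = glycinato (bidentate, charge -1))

There is no counter-ion, so the complex is neutral overall.
Ligand charges: 2×ammine (neutral), 1×isothiocyanato (-1 each), 1×glycinato (-1 each), 1×hydroxo (-1 each); total -3. So Fe + (-3) = 0, giving Fe = +3.
Ligands are named alphabetically: ammine before glycinato before hydroxo before isothiocyanato.

diammine(glycinato)hydroxoisothiocyanatoiron(III)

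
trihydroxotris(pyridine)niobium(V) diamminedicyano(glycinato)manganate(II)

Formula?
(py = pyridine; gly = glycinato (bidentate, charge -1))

Cation [Nb…]: ligand charges -3, Nb(V) ⇒ ion charge 2+.
Anion [Mn…]: ligand charges -3, Mn(II) ⇒ ion charge 1−.
One 2+ cation requires 2 of the 1− anion.

[Nb(OH)3(py)3][Mn(CN)2(gly)(NH3)2]2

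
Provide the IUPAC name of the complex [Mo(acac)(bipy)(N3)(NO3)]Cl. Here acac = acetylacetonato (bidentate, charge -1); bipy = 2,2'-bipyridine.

The 1 chloride counter-ion carries a total charge of -1, so each complex ion is 1+.
Ligand charges: 1×acetylacetonato (-1 each), 1×2,2'-bipyridine (neutral), 1×azido (-1 each), 1×nitrato (-1 each); total -3. So Mo + (-3) = 1+, giving Mo = +4.
Ligands are named alphabetically: acetylacetonato before azido before bipyridine before nitrato.

(acetylacetonato)azido(2,2'-bipyridine)nitratomolybdenum(IV) chloride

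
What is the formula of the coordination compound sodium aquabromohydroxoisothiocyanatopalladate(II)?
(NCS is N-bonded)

Na[PdBr(H2O)(NCS)(OH)]

Ligands: 1 hydroxo (OH, -1), 1 isothiocyanato (NCS, -1), 1 aqua (H2O, neutral), 1 bromo (Br, -1). Ligand charge sum = -3.
Charge balance with sodium (+1) requires 1 complex ion per 1 sodium.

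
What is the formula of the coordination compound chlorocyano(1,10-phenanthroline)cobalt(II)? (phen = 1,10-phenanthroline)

Ligands: 1 chloro (Cl, -1), 1 1,10-phenanthroline (phen, neutral), 1 cyano (CN, -1). Ligand charge sum = -2.
With Co in oxidation state +2, the complex ion is [Co...].

[CoCl(CN)(phen)]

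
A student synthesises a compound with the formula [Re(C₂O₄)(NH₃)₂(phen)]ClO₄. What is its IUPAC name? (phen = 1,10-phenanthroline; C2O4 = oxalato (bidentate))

diammineoxalato(1,10-phenanthroline)rhenium(III) perchlorate

The 1 perchlorate counter-ion carries a total charge of -1, so each complex ion is 1+.
Ligand charges: 2×ammine (neutral), 1×1,10-phenanthroline (neutral), 1×oxalato (-2 each); total -2. So Re + (-2) = 1+, giving Re = +3.
Ligands are named alphabetically: ammine before oxalato before phenanthroline.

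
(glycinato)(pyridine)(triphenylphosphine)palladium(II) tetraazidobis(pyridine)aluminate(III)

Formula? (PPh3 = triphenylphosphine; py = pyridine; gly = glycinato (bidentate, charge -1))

Cation [Pd…]: ligand charges -1, Pd(II) ⇒ ion charge 1+.
Anion [Al…]: ligand charges -4, Al(III) ⇒ ion charge 1−.
One 1+ cation balances one 1− anion.

[Pd(gly)(PPh3)(py)][Al(N3)4(py)2]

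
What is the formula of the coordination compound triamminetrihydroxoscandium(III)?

[Sc(NH3)3(OH)3]

Ligands: 3 ammine (NH3, neutral), 3 hydroxo (OH, -1). Ligand charge sum = -3.
With Sc in oxidation state +3, the complex ion is [Sc...].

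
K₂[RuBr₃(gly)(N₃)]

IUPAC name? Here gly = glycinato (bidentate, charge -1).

potassium azidotribromo(glycinato)ruthenate(III)

The 2 potassium counter-ions carry a total charge of +2, so each complex ion is 2−.
Ligand charges: 1×azido (-1 each), 3×bromo (-1 each), 1×glycinato (-1 each); total -5. So Ru + (-5) = 2−, giving Ru = +3.
Ligands are named alphabetically: azido before bromo before glycinato.
The complex ion is anionic, so ruthenium takes the -ate form ruthenate(III).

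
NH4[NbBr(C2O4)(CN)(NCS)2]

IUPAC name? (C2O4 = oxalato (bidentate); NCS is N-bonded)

The 1 ammonium counter-ion carries a total charge of +1, so each complex ion is 1−.
Ligand charges: 1×oxalato (-2 each), 1×bromo (-1 each), 2×isothiocyanato (-1 each), 1×cyano (-1 each); total -6. So Nb + (-6) = 1−, giving Nb = +5.
Ligands are named alphabetically: bromo before cyano before isothiocyanato before oxalato.
The complex ion is anionic, so niobium takes the -ate form niobate(V).

ammonium bromocyanodiisothiocyanatooxalatoniobate(V)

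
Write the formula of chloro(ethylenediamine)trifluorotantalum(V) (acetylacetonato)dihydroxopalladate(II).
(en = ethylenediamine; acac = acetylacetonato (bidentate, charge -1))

[TaCl(en)F3][Pd(acac)(OH)2]

Cation [Ta…]: ligand charges -4, Ta(V) ⇒ ion charge 1+.
Anion [Pd…]: ligand charges -3, Pd(II) ⇒ ion charge 1−.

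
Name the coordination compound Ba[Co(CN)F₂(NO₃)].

barium cyanodifluoronitratocobaltate(II)

The 1 barium counter-ion carries a total charge of +2, so each complex ion is 2−.
Ligand charges: 1×nitrato (-1 each), 2×fluoro (-1 each), 1×cyano (-1 each); total -4. So Co + (-4) = 2−, giving Co = +2.
Ligands are named alphabetically: cyano before fluoro before nitrato.
The complex ion is anionic, so cobalt takes the -ate form cobaltate(II).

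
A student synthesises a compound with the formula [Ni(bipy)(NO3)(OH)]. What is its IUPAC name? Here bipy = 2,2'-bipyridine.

(2,2'-bipyridine)hydroxonitratonickel(II)

There is no counter-ion, so the complex is neutral overall.
Ligand charges: 1×nitrato (-1 each), 1×hydroxo (-1 each), 1×2,2'-bipyridine (neutral); total -2. So Ni + (-2) = 0, giving Ni = +2.
Ligands are named alphabetically: bipyridine before hydroxo before nitrato.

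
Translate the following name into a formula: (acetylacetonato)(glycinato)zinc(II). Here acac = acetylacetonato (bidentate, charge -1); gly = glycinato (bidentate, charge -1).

[Zn(acac)(gly)]

Ligands: 1 acetylacetonato (acac, -1), 1 glycinato (gly, -1). Ligand charge sum = -2.
With Zn in oxidation state +2, the complex ion is [Zn...].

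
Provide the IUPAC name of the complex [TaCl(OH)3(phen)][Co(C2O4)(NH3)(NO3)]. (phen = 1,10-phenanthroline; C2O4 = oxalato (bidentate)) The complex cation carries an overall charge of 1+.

chlorotrihydroxo(1,10-phenanthroline)tantalum(V) amminenitratooxalatocobaltate(II)

Both ions are complex: the cation is named first with the plain metal name, the anion second with the -ate form; each ion's ligands are alphabetised independently.
The complex cation is given as 1+; its ligand charges sum to -4, so Ta = +5.
A 1:1 salt means the anion carries the equal and opposite charge, 1−.
Anion: ligand charges sum to -3; for the ion to be 1−, Co = +2.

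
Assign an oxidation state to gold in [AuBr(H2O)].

+1

No counter-ion: the bracketed complex is neutral.
Ligand charges: 1×Br = -1; 1×H2O neutral; sum -1.
Au + (-1) = 0 ⇒ Au is +1.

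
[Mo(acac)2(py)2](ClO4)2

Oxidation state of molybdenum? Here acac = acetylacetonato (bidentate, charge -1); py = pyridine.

+4

2 perchlorate outside the brackets (-1 each) → the complex ion is 2+.
Ligand charges: 2×acac = -2; 2×py neutral; sum -2.
Mo + (-2) = 2+ ⇒ Mo is +4.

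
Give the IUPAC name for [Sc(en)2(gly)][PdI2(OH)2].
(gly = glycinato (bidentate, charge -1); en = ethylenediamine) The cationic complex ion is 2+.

The complex cation is given as 2+; its ligand charges sum to -1, so Sc = +3.
A 1:1 salt means the anion carries the equal and opposite charge, 2−.
Anion: ligand charges sum to -4; for the ion to be 2−, Pd = +2.

bis(ethylenediamine)(glycinato)scandium(III) dihydroxodiiodopalladate(II)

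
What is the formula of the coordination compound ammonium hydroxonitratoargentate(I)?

NH4[Ag(NO3)(OH)]

Ligands: 1 nitrato (NO3, -1), 1 hydroxo (OH, -1). Ligand charge sum = -2.
With Ag in oxidation state +1, the complex ion is [Ag...]^1−.
Charge balance with ammonium (+1) requires 1 complex ion per 1 ammonium.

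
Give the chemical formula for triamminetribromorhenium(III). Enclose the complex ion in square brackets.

Ligands: 3 ammine (NH3, neutral), 3 bromo (Br, -1). Ligand charge sum = -3.
With Re in oxidation state +3, the complex ion is [Re...].

[ReBr3(NH3)3]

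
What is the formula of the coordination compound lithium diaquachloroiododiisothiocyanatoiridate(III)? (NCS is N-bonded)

Ligands: 1 iodo (I, -1), 2 aqua (H2O, neutral), 1 chloro (Cl, -1), 2 isothiocyanato (NCS, -1). Ligand charge sum = -4.
Charge balance with lithium (+1) requires 1 complex ion per 1 lithium.

Li[IrCl(H2O)2I(NCS)2]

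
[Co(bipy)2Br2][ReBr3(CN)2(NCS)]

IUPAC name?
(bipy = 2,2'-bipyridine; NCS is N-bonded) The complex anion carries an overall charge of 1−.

bis(2,2'-bipyridine)dibromocobalt(III) tribromodicyanoisothiocyanatorhenate(V)

The complex anion is given as 1−; its ligand charges sum to -6, so Re = +5.
A 1:1 salt means the cation carries the equal and opposite charge, 1+.
Cation: ligand charges sum to -2; for the ion to be 1+, Co = +3.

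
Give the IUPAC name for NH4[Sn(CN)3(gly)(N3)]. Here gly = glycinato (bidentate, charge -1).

ammonium azidotricyano(glycinato)stannate(IV)

The 1 ammonium counter-ion carries a total charge of +1, so each complex ion is 1−.
Ligand charges: 3×cyano (-1 each), 1×azido (-1 each), 1×glycinato (-1 each); total -5. So Sn + (-5) = 1−, giving Sn = +4.
The complex ion is anionic, so tin takes the -ate form stannate(IV).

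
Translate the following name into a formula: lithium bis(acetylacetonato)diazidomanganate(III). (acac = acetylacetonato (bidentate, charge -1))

Li[Mn(acac)2(N3)2]

Ligands: 2 azido (N3, -1), 2 acetylacetonato (acac, -1). Ligand charge sum = -4.
With Mn in oxidation state +3, the complex ion is [Mn...]^1−.
Charge balance with lithium (+1) requires 1 complex ion per 1 lithium.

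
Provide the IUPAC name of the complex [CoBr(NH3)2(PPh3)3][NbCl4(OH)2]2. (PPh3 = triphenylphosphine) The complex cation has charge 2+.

Both ions are complex: the cation is named first with the plain metal name, the anion second with the -ate form; each ion's ligands are alphabetised independently.
The complex cation is given as 2+; its ligand charges sum to -1, so Co = +3.
With 2 anions per cation, each anion must be 2/2 = 1−.
Anion: ligand charges sum to -6; for the ion to be 1−, Nb = +5.

diamminebromotris(triphenylphosphine)cobalt(III) tetrachlorodihydroxoniobate(V)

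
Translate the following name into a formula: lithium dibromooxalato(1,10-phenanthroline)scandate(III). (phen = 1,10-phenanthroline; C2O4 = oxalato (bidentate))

Li[ScBr2(C2O4)(phen)]

Ligands: 1 1,10-phenanthroline (phen, neutral), 2 bromo (Br, -1), 1 oxalato (C2O4, -2). Ligand charge sum = -4.
Charge balance with lithium (+1) requires 1 complex ion per 1 lithium.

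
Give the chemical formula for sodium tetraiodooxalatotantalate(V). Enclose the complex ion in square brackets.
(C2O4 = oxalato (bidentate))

Na[Ta(C2O4)I4]

Ligands: 1 oxalato (C2O4, -2), 4 iodo (I, -1). Ligand charge sum = -6.
With Ta in oxidation state +5, the complex ion is [Ta...]^1−.
Charge balance with sodium (+1) requires 1 complex ion per 1 sodium.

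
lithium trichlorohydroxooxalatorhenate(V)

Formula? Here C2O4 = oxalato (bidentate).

Ligands: 3 chloro (Cl, -1), 1 hydroxo (OH, -1), 1 oxalato (C2O4, -2). Ligand charge sum = -6.
Charge balance with lithium (+1) requires 1 complex ion per 1 lithium.

Li[Re(C2O4)Cl3(OH)]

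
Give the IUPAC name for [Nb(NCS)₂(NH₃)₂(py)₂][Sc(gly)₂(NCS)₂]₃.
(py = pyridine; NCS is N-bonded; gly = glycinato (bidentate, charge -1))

Both ions are complex: the cation is named first with the plain metal name, the anion second with the -ate form; each ion's ligands are alphabetised independently.
Scandium is always +3 in its complexes; the anion's ligand charges sum to -4, so the complex anion is 1−.
With 3 anions per cation, the cation must be 3×1 = 3+.
Cation: ligand charges sum to -2; for the ion to be 3+, Nb = +5.

diamminediisothiocyanatobis(pyridine)niobium(V) bis(glycinato)diisothiocyanatoscandate(III)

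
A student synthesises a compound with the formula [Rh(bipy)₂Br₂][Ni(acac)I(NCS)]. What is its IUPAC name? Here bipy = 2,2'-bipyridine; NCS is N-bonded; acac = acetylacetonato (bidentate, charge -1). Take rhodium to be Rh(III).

bis(2,2'-bipyridine)dibromorhodium(III) (acetylacetonato)iodoisothiocyanatonickelate(II)

Both ions are complex: the cation is named first with the plain metal name, the anion second with the -ate form; each ion's ligands are alphabetised independently.
Rh is given as +3; the cation's ligand charges sum to -2, so the complex cation is 1+.
A 1:1 salt means the anion carries the equal and opposite charge, 1−.
Anion: ligand charges sum to -3; for the ion to be 1−, Ni = +2.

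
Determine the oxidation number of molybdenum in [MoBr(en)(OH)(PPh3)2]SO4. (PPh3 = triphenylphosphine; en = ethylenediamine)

+4

1 sulfate outside the brackets (-2 each) → the complex ion is 2+.
Ligand charges: 1×OH = -1; 2×PPh3 neutral; 1×en neutral; 1×Br = -1; sum -2.
Mo + (-2) = 2+ ⇒ Mo is +4.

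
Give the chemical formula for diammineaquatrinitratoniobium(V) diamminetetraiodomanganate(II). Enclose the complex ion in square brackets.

[Nb(H2O)(NH3)2(NO3)3][MnI4(NH3)2]

Cation [Nb…]: ligand charges -3, Nb(V) ⇒ ion charge 2+.
Anion [Mn…]: ligand charges -4, Mn(II) ⇒ ion charge 2−.
One 2+ cation balances one 2− anion.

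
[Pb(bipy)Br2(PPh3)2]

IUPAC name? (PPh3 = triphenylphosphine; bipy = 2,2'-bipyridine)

There is no counter-ion, so the complex is neutral overall.
Ligand charges: 2×bromo (-1 each), 2×triphenylphosphine (neutral), 1×2,2'-bipyridine (neutral); total -2. So Pb + (-2) = 0, giving Pb = +2.
Ligands are named alphabetically: bipyridine before bromo before triphenylphosphine.

(2,2'-bipyridine)dibromobis(triphenylphosphine)lead(II)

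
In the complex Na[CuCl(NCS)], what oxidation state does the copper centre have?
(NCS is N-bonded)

+1

1 sodium outside the brackets (+1 each) → the complex ion is 1−.
Ligand charges: 1×NCS = -1; 1×Cl = -1; sum -2.
Cu + (-2) = 1− ⇒ Cu is +1.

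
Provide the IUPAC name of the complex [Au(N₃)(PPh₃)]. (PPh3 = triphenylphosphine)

There is no counter-ion, so the complex is neutral overall.
Ligand charges: 1×triphenylphosphine (neutral), 1×azido (-1 each); total -1. So Au + (-1) = 0, giving Au = +1.
Ligands are named alphabetically: azido before triphenylphosphine.

azido(triphenylphosphine)gold(I)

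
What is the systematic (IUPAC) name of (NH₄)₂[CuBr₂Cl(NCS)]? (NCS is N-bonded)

ammonium dibromochloroisothiocyanatocuprate(II)

The 2 ammonium counter-ions carry a total charge of +2, so each complex ion is 2−.
Ligand charges: 1×isothiocyanato (-1 each), 1×chloro (-1 each), 2×bromo (-1 each); total -4. So Cu + (-4) = 2−, giving Cu = +2.
Ligands are named alphabetically: bromo before chloro before isothiocyanato.
The complex ion is anionic, so copper takes the -ate form cuprate(II).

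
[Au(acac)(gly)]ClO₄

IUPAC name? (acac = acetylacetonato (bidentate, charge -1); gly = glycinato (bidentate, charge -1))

(acetylacetonato)(glycinato)gold(III) perchlorate

The 1 perchlorate counter-ion carries a total charge of -1, so each complex ion is 1+.
Ligand charges: 1×acetylacetonato (-1 each), 1×glycinato (-1 each); total -2. So Au + (-2) = 1+, giving Au = +3.
Ligands are named alphabetically: acetylacetonato before glycinato.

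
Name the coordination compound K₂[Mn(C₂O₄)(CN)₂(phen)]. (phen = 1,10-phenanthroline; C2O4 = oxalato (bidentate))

The 2 potassium counter-ions carry a total charge of +2, so each complex ion is 2−.
Ligand charges: 1×1,10-phenanthroline (neutral), 2×cyano (-1 each), 1×oxalato (-2 each); total -4. So Mn + (-4) = 2−, giving Mn = +2.
The complex ion is anionic, so manganese takes the -ate form manganate(II).

potassium dicyanooxalato(1,10-phenanthroline)manganate(II)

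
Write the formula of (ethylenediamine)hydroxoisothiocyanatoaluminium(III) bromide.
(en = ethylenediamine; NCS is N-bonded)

[Al(en)(NCS)(OH)]Br

Ligands: 1 hydroxo (OH, -1), 1 ethylenediamine (en, neutral), 1 isothiocyanato (NCS, -1). Ligand charge sum = -2.
With Al in oxidation state +3, the complex ion is [Al...]^1+.
Charge balance with bromide (-1) requires 1 complex ion per 1 bromide.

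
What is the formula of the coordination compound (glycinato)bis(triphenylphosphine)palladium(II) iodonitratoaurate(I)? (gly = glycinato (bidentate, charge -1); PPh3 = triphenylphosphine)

Cation [Pd…]: ligand charges -1, Pd(II) ⇒ ion charge 1+.
Anion [Au…]: ligand charges -2, Au(I) ⇒ ion charge 1−.
One 1+ cation balances one 1− anion.

[Pd(gly)(PPh3)2][AuI(NO3)]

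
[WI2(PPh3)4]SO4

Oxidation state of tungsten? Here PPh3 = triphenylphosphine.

+4

1 sulfate outside the brackets (-2 each) → the complex ion is 2+.
Ligand charges: 2×I = -2; 4×PPh3 neutral; sum -2.
W + (-2) = 2+ ⇒ W is +4.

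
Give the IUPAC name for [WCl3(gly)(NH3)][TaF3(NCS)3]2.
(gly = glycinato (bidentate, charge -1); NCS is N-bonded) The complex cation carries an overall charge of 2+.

amminetrichloro(glycinato)tungsten(VI) trifluorotriisothiocyanatotantalate(V)

The complex cation is given as 2+; its ligand charges sum to -4, so W = +6.
With 2 anions per cation, each anion must be 2/2 = 1−.
Anion: ligand charges sum to -6; for the ion to be 1−, Ta = +5.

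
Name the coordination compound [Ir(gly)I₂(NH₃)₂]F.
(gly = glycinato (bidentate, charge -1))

diammine(glycinato)diiodoiridium(IV) fluoride

The 1 fluoride counter-ion carries a total charge of -1, so each complex ion is 1+.
Ligand charges: 2×ammine (neutral), 2×iodo (-1 each), 1×glycinato (-1 each); total -3. So Ir + (-3) = 1+, giving Ir = +4.
Ligands are named alphabetically: ammine before glycinato before iodo.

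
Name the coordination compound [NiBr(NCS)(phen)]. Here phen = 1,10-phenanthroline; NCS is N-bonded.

There is no counter-ion, so the complex is neutral overall.
Ligand charges: 1×1,10-phenanthroline (neutral), 1×bromo (-1 each), 1×isothiocyanato (-1 each); total -2. So Ni + (-2) = 0, giving Ni = +2.
Ligands are named alphabetically: bromo before isothiocyanato before phenanthroline.

bromoisothiocyanato(1,10-phenanthroline)nickel(II)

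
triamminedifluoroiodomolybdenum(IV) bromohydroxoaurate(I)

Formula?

Cation [Mo…]: ligand charges -3, Mo(IV) ⇒ ion charge 1+.
Anion [Au…]: ligand charges -2, Au(I) ⇒ ion charge 1−.

[MoF2I(NH3)3][AuBr(OH)]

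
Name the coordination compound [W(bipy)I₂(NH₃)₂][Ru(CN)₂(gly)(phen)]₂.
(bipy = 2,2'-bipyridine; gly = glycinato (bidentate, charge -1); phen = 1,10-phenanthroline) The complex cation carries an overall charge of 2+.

diammine(2,2'-bipyridine)diiodotungsten(IV) dicyano(glycinato)(1,10-phenanthroline)ruthenate(II)

Both ions are complex: the cation is named first with the plain metal name, the anion second with the -ate form; each ion's ligands are alphabetised independently.
The complex cation is given as 2+; its ligand charges sum to -2, so W = +4.
With 2 anions per cation, each anion must be 2/2 = 1−.
Anion: ligand charges sum to -3; for the ion to be 1−, Ru = +2.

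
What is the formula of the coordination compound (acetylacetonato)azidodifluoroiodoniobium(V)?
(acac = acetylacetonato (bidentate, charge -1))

Ligands: 1 iodo (I, -1), 1 acetylacetonato (acac, -1), 2 fluoro (F, -1), 1 azido (N3, -1). Ligand charge sum = -5.
With Nb in oxidation state +5, the complex ion is [Nb...].

[Nb(acac)F2I(N3)]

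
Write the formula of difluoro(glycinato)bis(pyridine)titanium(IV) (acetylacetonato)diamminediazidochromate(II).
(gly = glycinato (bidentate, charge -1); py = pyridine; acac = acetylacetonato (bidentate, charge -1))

Cation [Ti…]: ligand charges -3, Ti(IV) ⇒ ion charge 1+.
Anion [Cr…]: ligand charges -3, Cr(II) ⇒ ion charge 1−.
One 1+ cation balances one 1− anion.

[TiF2(gly)(py)2][Cr(acac)(N3)2(NH3)2]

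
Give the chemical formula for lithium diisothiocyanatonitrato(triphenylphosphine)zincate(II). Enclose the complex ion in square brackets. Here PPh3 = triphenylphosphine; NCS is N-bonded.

Li[Zn(NCS)2(NO3)(PPh3)]

Ligands: 1 nitrato (NO3, -1), 1 triphenylphosphine (PPh3, neutral), 2 isothiocyanato (NCS, -1). Ligand charge sum = -3.
Charge balance with lithium (+1) requires 1 complex ion per 1 lithium.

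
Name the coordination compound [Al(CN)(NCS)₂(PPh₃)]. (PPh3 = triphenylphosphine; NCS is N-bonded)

cyanodiisothiocyanato(triphenylphosphine)aluminium(III)

There is no counter-ion, so the complex is neutral overall.
Ligand charges: 1×triphenylphosphine (neutral), 1×cyano (-1 each), 2×isothiocyanato (-1 each); total -3. So Al + (-3) = 0, giving Al = +3.
Ligands are named alphabetically: cyano before isothiocyanato before triphenylphosphine.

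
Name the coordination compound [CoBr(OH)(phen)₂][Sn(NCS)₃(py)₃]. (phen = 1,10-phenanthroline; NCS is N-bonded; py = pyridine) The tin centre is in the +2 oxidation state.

bromohydroxobis(1,10-phenanthroline)cobalt(III) triisothiocyanatotris(pyridine)stannate(II)

Both ions are complex: the cation is named first with the plain metal name, the anion second with the -ate form; each ion's ligands are alphabetised independently.
Sn is given as +2; the anion's ligand charges sum to -3, so the complex anion is 1−.
A 1:1 salt means the cation carries the equal and opposite charge, 1+.
Cation: ligand charges sum to -2; for the ion to be 1+, Co = +3.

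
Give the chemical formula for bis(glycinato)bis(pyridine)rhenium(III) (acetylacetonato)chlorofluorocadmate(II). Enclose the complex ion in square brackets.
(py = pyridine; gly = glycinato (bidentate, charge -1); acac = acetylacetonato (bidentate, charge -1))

Cation [Re…]: ligand charges -2, Re(III) ⇒ ion charge 1+.
Anion [Cd…]: ligand charges -3, Cd(II) ⇒ ion charge 1−.

[Re(gly)2(py)2][Cd(acac)ClF]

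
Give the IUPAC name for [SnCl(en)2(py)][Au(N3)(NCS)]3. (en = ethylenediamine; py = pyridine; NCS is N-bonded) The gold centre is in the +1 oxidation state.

chlorobis(ethylenediamine)(pyridine)tin(IV) azidoisothiocyanatoaurate(I)

Both ions are complex: the cation is named first with the plain metal name, the anion second with the -ate form; each ion's ligands are alphabetised independently.
Au is given as +1; the anion's ligand charges sum to -2, so the complex anion is 1−.
With 3 anions per cation, the cation must be 3×1 = 3+.
Cation: ligand charges sum to -1; for the ion to be 3+, Sn = +4.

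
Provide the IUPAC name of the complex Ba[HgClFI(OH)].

The 1 barium counter-ion carries a total charge of +2, so each complex ion is 2−.
Ligand charges: 1×hydroxo (-1 each), 1×iodo (-1 each), 1×chloro (-1 each), 1×fluoro (-1 each); total -4. So Hg + (-4) = 2−, giving Hg = +2.
Ligands are named alphabetically: chloro before fluoro before hydroxo before iodo.
The complex ion is anionic, so mercury takes the -ate form mercurate(II).

barium chlorofluorohydroxoiodomercurate(II)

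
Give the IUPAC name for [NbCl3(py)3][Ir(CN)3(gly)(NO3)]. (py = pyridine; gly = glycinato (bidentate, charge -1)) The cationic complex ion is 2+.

trichlorotris(pyridine)niobium(V) tricyano(glycinato)nitratoiridate(III)

Both ions are complex: the cation is named first with the plain metal name, the anion second with the -ate form; each ion's ligands are alphabetised independently.
The complex cation is given as 2+; its ligand charges sum to -3, so Nb = +5.
A 1:1 salt means the anion carries the equal and opposite charge, 2−.
Anion: ligand charges sum to -5; for the ion to be 2−, Ir = +3.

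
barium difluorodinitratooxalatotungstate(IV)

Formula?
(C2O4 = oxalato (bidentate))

Ba[W(C2O4)F2(NO3)2]

Ligands: 2 nitrato (NO3, -1), 2 fluoro (F, -1), 1 oxalato (C2O4, -2). Ligand charge sum = -6.
With W in oxidation state +4, the complex ion is [W...]^2−.
Charge balance with barium (+2) requires 1 complex ion per 1 barium.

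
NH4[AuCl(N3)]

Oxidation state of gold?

1 ammonium outside the brackets (+1 each) → the complex ion is 1−.
Ligand charges: 1×Cl = -1; 1×N3 = -1; sum -2.
Au + (-2) = 1− ⇒ Au is +1.

+1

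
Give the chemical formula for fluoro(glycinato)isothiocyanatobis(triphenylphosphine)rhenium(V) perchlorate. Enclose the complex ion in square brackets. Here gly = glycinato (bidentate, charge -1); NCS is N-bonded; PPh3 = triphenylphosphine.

[ReF(gly)(NCS)(PPh3)2](ClO4)2

Ligands: 1 glycinato (gly, -1), 1 isothiocyanato (NCS, -1), 2 triphenylphosphine (PPh3, neutral), 1 fluoro (F, -1). Ligand charge sum = -3.
With Re in oxidation state +5, the complex ion is [Re...]^2+.
Charge balance with perchlorate (-1) requires 1 complex ion per 2 perchlorate.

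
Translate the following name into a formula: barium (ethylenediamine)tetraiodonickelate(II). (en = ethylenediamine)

Ba[Ni(en)I4]

Ligands: 1 ethylenediamine (en, neutral), 4 iodo (I, -1). Ligand charge sum = -4.
With Ni in oxidation state +2, the complex ion is [Ni...]^2−.
Charge balance with barium (+2) requires 1 complex ion per 1 barium.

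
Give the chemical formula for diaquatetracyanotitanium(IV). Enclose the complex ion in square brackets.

[Ti(CN)4(H2O)2]

Ligands: 4 cyano (CN, -1), 2 aqua (H2O, neutral). Ligand charge sum = -4.
With Ti in oxidation state +4, the complex ion is [Ti...].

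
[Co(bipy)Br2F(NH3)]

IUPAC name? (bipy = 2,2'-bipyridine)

There is no counter-ion, so the complex is neutral overall.
Ligand charges: 1×ammine (neutral), 1×2,2'-bipyridine (neutral), 1×fluoro (-1 each), 2×bromo (-1 each); total -3. So Co + (-3) = 0, giving Co = +3.
Ligands are named alphabetically: ammine before bipyridine before bromo before fluoro.

ammine(2,2'-bipyridine)dibromofluorocobalt(III)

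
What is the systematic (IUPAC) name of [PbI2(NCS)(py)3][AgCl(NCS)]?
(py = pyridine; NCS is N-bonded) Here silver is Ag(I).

diiodoisothiocyanatotris(pyridine)lead(IV) chloroisothiocyanatoargentate(I)

Ag is given as +1; the anion's ligand charges sum to -2, so the complex anion is 1−.
A 1:1 salt means the cation carries the equal and opposite charge, 1+.
Cation: ligand charges sum to -3; for the ion to be 1+, Pb = +4.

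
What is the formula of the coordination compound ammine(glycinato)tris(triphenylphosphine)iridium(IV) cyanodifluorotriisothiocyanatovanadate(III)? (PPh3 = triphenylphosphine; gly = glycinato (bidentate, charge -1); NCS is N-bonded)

[Ir(gly)(NH3)(PPh3)3][V(CN)F2(NCS)3]

Cation [Ir…]: ligand charges -1, Ir(IV) ⇒ ion charge 3+.
Anion [V…]: ligand charges -6, V(III) ⇒ ion charge 3−.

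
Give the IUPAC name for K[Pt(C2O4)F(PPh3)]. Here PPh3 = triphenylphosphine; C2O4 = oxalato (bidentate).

The 1 potassium counter-ion carries a total charge of +1, so each complex ion is 1−.
Ligand charges: 1×fluoro (-1 each), 1×triphenylphosphine (neutral), 1×oxalato (-2 each); total -3. So Pt + (-3) = 1−, giving Pt = +2.
Ligands are named alphabetically: fluoro before oxalato before triphenylphosphine.
The complex ion is anionic, so platinum takes the -ate form platinate(II).

potassium fluorooxalato(triphenylphosphine)platinate(II)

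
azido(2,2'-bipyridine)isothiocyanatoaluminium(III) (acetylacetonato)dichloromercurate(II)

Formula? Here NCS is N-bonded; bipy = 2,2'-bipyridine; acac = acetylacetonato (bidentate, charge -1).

Cation [Al…]: ligand charges -2, Al(III) ⇒ ion charge 1+.
Anion [Hg…]: ligand charges -3, Hg(II) ⇒ ion charge 1−.
One 1+ cation balances one 1− anion.

[Al(bipy)(N3)(NCS)][Hg(acac)Cl2]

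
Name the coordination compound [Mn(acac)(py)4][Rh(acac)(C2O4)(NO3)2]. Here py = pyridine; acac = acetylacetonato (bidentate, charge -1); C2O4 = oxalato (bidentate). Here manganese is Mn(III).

Both ions are complex: the cation is named first with the plain metal name, the anion second with the -ate form; each ion's ligands are alphabetised independently.
Mn is given as +3; the cation's ligand charges sum to -1, so the complex cation is 2+.
A 1:1 salt means the anion carries the equal and opposite charge, 2−.
Anion: ligand charges sum to -5; for the ion to be 2−, Rh = +3.

(acetylacetonato)tetrakis(pyridine)manganese(III) (acetylacetonato)dinitratooxalatorhodate(III)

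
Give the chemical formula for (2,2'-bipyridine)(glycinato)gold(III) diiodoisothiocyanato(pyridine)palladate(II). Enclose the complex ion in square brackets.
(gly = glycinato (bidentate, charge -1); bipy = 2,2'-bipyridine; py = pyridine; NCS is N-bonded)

Cation [Au…]: ligand charges -1, Au(III) ⇒ ion charge 2+.
Anion [Pd…]: ligand charges -3, Pd(II) ⇒ ion charge 1−.
One 2+ cation requires 2 of the 1− anion.

[Au(bipy)(gly)][PdI2(NCS)(py)]2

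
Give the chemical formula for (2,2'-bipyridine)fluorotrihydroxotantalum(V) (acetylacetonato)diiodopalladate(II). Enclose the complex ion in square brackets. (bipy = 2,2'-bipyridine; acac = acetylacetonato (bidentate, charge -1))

[Ta(bipy)F(OH)3][Pd(acac)I2]

Cation [Ta…]: ligand charges -4, Ta(V) ⇒ ion charge 1+.
Anion [Pd…]: ligand charges -3, Pd(II) ⇒ ion charge 1−.
One 1+ cation balances one 1− anion.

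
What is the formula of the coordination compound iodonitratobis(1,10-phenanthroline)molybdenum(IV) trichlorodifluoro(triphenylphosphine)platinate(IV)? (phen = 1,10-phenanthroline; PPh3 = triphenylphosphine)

[MoI(NO3)(phen)2][PtCl3F2(PPh3)]2

Cation [Mo…]: ligand charges -2, Mo(IV) ⇒ ion charge 2+.
Anion [Pt…]: ligand charges -5, Pt(IV) ⇒ ion charge 1−.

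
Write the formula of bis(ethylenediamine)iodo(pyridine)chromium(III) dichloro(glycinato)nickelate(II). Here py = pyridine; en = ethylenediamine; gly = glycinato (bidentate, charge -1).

Cation [Cr…]: ligand charges -1, Cr(III) ⇒ ion charge 2+.
Anion [Ni…]: ligand charges -3, Ni(II) ⇒ ion charge 1−.

[Cr(en)2I(py)][NiCl2(gly)]2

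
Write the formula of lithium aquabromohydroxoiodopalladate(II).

Ligands: 1 iodo (I, -1), 1 bromo (Br, -1), 1 aqua (H2O, neutral), 1 hydroxo (OH, -1). Ligand charge sum = -3.
Charge balance with lithium (+1) requires 1 complex ion per 1 lithium.

Li[PdBr(H2O)I(OH)]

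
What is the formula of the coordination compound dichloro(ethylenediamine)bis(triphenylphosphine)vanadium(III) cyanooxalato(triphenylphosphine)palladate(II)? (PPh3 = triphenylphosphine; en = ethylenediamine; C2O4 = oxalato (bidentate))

[VCl2(en)(PPh3)2][Pd(C2O4)(CN)(PPh3)]

Cation [V…]: ligand charges -2, V(III) ⇒ ion charge 1+.
Anion [Pd…]: ligand charges -3, Pd(II) ⇒ ion charge 1−.
One 1+ cation balances one 1− anion.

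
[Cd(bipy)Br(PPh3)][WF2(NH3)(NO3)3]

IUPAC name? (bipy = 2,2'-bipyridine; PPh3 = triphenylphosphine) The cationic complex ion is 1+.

(2,2'-bipyridine)bromo(triphenylphosphine)cadmium(II) amminedifluorotrinitratotungstate(IV)

Both ions are complex: the cation is named first with the plain metal name, the anion second with the -ate form; each ion's ligands are alphabetised independently.
The complex cation is given as 1+; its ligand charges sum to -1, so Cd = +2.
A 1:1 salt means the anion carries the equal and opposite charge, 1−.
Anion: ligand charges sum to -5; for the ion to be 1−, W = +4.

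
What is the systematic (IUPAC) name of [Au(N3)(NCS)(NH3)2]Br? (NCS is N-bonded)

diammineazidoisothiocyanatogold(III) bromide

The 1 bromide counter-ion carries a total charge of -1, so each complex ion is 1+.
Ligand charges: 1×azido (-1 each), 2×ammine (neutral), 1×isothiocyanato (-1 each); total -2. So Au + (-2) = 1+, giving Au = +3.
Ligands are named alphabetically: ammine before azido before isothiocyanato.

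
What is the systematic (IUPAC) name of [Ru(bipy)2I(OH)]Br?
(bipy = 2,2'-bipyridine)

The 1 bromide counter-ion carries a total charge of -1, so each complex ion is 1+.
Ligand charges: 1×hydroxo (-1 each), 2×2,2'-bipyridine (neutral), 1×iodo (-1 each); total -2. So Ru + (-2) = 1+, giving Ru = +3.
Ligands are named alphabetically: bipyridine before hydroxo before iodo.

bis(2,2'-bipyridine)hydroxoiodoruthenium(III) bromide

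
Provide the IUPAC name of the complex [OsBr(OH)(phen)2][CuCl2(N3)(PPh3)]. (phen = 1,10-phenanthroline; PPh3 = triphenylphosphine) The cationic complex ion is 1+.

bromohydroxobis(1,10-phenanthroline)osmium(III) azidodichloro(triphenylphosphine)cuprate(II)

Both ions are complex: the cation is named first with the plain metal name, the anion second with the -ate form; each ion's ligands are alphabetised independently.
The complex cation is given as 1+; its ligand charges sum to -2, so Os = +3.
A 1:1 salt means the anion carries the equal and opposite charge, 1−.
Anion: ligand charges sum to -3; for the ion to be 1−, Cu = +2.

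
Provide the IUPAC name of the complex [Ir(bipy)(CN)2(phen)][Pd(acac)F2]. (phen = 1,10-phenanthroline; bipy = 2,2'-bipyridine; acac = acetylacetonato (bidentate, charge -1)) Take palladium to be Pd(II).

(2,2'-bipyridine)dicyano(1,10-phenanthroline)iridium(III) (acetylacetonato)difluoropalladate(II)

Both ions are complex: the cation is named first with the plain metal name, the anion second with the -ate form; each ion's ligands are alphabetised independently.
Pd is given as +2; the anion's ligand charges sum to -3, so the complex anion is 1−.
A 1:1 salt means the cation carries the equal and opposite charge, 1+.
Cation: ligand charges sum to -2; for the ion to be 1+, Ir = +3.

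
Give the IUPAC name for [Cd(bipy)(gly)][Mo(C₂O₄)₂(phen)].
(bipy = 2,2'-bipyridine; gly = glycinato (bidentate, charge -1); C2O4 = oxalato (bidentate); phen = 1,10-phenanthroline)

(2,2'-bipyridine)(glycinato)cadmium(II) dioxalato(1,10-phenanthroline)molybdate(III)

Both ions are complex: the cation is named first with the plain metal name, the anion second with the -ate form; each ion's ligands are alphabetised independently.
Cadmium is always +2 in its complexes; the cation's ligand charges sum to -1, so the complex cation is 1+.
A 1:1 salt means the anion carries the equal and opposite charge, 1−.
Anion: ligand charges sum to -4; for the ion to be 1−, Mo = +3.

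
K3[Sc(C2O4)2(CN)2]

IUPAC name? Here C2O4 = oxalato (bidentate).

potassium dicyanodioxalatoscandate(III)

The 3 potassium counter-ions carry a total charge of +3, so each complex ion is 3−.
Ligand charges: 2×oxalato (-2 each), 2×cyano (-1 each); total -6. So Sc + (-6) = 3−, giving Sc = +3.
Ligands are named alphabetically: cyano before oxalato.
The complex ion is anionic, so scandium takes the -ate form scandate(III).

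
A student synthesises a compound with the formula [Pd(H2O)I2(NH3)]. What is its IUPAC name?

ammineaquadiiodopalladium(II)

There is no counter-ion, so the complex is neutral overall.
Ligand charges: 1×ammine (neutral), 2×iodo (-1 each), 1×aqua (neutral); total -2. So Pd + (-2) = 0, giving Pd = +2.
Ligands are named alphabetically: ammine before aqua before iodo.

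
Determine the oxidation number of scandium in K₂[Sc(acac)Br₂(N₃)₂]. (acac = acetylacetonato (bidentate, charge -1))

+3

2 potassium outside the brackets (+1 each) → the complex ion is 2−.
Ligand charges: 2×N3 = -2; 2×Br = -2; 1×acac = -1; sum -5.
Sc + (-5) = 2− ⇒ Sc is +3.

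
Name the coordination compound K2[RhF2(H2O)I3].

The 2 potassium counter-ions carry a total charge of +2, so each complex ion is 2−.
Ligand charges: 3×iodo (-1 each), 1×aqua (neutral), 2×fluoro (-1 each); total -5. So Rh + (-5) = 2−, giving Rh = +3.
Ligands are named alphabetically: aqua before fluoro before iodo.
The complex ion is anionic, so rhodium takes the -ate form rhodate(III).

potassium aquadifluorotriiodorhodate(III)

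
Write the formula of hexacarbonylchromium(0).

Ligands: 6 carbonyl (CO, neutral). Ligand charge sum = 0.
With Cr in oxidation state 0, the complex ion is [Cr...].

[Cr(CO)6]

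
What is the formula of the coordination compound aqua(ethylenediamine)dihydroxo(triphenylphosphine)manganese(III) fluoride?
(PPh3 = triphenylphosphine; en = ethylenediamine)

[Mn(en)(H2O)(OH)2(PPh3)]F

Ligands: 1 triphenylphosphine (PPh3, neutral), 1 ethylenediamine (en, neutral), 1 aqua (H2O, neutral), 2 hydroxo (OH, -1). Ligand charge sum = -2.
With Mn in oxidation state +3, the complex ion is [Mn...]^1+.
Charge balance with fluoride (-1) requires 1 complex ion per 1 fluoride.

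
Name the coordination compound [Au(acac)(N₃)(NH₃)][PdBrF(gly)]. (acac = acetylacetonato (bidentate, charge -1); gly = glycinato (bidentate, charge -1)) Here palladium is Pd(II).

(acetylacetonato)ammineazidogold(III) bromofluoro(glycinato)palladate(II)

Both ions are complex: the cation is named first with the plain metal name, the anion second with the -ate form; each ion's ligands are alphabetised independently.
Pd is given as +2; the anion's ligand charges sum to -3, so the complex anion is 1−.
A 1:1 salt means the cation carries the equal and opposite charge, 1+.
Cation: ligand charges sum to -2; for the ion to be 1+, Au = +3.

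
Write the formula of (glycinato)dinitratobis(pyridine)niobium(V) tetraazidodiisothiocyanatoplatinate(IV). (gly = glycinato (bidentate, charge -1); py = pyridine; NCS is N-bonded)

[Nb(gly)(NO3)2(py)2][Pt(N3)4(NCS)2]

Cation [Nb…]: ligand charges -3, Nb(V) ⇒ ion charge 2+.
Anion [Pt…]: ligand charges -6, Pt(IV) ⇒ ion charge 2−.
One 2+ cation balances one 2− anion.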